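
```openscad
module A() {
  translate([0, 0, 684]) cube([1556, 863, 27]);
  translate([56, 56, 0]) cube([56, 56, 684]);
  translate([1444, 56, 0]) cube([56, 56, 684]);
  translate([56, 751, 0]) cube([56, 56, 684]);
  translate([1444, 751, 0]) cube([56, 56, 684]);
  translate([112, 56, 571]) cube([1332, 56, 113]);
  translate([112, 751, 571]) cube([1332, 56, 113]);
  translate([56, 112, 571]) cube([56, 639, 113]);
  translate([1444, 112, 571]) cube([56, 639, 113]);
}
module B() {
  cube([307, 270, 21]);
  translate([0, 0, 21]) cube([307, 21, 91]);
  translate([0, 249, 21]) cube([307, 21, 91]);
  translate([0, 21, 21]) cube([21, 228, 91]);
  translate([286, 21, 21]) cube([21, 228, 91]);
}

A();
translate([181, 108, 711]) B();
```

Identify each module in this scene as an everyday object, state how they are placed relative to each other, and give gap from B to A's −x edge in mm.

A is a table. B is an open box. The open box is on top of the table. The gap from the open box to the table's −x edge is 181 mm.

The open box's min-x is at 181; the table's min-x is 0; gap = 181 mm.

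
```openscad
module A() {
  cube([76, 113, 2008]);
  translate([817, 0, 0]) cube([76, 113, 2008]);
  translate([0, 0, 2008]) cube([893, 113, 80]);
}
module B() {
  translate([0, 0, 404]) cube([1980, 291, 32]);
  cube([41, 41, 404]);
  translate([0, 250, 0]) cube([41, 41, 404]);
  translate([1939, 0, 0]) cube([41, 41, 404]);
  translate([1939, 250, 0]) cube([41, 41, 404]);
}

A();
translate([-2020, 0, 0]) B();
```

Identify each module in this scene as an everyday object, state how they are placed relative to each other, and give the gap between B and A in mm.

The bench's nearest face is 40 mm from the door frame's −x face.

A is a door frame. B is a bench. The bench is on the floor beside the door frame on its −x side. The gap between the bench and the door frame is 40 mm.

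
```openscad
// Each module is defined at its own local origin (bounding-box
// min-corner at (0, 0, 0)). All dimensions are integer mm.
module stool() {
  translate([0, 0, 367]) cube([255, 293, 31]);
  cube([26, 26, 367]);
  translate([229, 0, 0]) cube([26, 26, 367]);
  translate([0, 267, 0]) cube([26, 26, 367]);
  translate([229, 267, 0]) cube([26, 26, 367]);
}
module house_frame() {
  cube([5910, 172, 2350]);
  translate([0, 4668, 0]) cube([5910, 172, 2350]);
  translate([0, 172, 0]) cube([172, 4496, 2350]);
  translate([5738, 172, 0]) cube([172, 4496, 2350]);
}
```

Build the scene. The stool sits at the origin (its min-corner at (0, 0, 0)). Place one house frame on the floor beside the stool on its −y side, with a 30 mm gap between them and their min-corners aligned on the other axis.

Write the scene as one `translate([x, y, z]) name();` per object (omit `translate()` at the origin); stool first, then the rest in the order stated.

stool();
translate([0, -4870, 0]) house_frame();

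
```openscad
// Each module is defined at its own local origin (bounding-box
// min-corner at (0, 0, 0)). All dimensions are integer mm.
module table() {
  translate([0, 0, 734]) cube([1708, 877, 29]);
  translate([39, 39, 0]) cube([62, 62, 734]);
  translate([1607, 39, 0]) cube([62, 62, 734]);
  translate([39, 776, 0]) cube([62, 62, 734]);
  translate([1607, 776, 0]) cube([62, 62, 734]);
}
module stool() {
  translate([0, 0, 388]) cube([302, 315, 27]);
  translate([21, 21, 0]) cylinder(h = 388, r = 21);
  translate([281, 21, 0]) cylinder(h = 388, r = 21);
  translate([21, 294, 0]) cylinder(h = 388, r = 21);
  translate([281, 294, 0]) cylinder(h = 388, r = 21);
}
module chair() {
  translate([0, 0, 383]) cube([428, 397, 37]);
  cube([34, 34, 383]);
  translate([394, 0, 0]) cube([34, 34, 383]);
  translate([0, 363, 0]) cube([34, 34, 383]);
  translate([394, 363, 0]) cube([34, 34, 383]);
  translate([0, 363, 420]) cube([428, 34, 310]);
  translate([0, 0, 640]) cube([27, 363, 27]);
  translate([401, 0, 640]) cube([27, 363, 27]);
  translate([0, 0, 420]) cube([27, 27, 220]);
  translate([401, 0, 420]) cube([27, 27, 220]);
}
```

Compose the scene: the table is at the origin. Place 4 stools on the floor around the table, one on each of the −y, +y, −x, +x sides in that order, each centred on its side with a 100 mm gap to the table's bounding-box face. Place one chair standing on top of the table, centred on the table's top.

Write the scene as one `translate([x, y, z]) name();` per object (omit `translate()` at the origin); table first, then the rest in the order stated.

table();
translate([703, -415, 0]) stool();
translate([703, 977, 0]) stool();
translate([-402, 281, 0]) stool();
translate([1808, 281, 0]) stool();
translate([640, 240, 763]) chair();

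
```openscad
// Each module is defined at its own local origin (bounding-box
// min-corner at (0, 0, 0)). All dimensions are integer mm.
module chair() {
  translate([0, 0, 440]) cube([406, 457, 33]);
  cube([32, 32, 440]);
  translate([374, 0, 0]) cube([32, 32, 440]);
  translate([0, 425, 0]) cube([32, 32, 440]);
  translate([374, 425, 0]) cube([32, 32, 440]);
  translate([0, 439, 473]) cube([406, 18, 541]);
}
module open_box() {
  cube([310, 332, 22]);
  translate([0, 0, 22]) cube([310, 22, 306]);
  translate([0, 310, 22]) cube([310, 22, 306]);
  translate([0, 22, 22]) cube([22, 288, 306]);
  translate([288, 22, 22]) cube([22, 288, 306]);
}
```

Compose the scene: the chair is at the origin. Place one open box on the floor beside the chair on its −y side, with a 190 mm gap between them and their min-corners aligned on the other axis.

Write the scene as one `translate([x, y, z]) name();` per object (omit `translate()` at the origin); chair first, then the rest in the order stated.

chair();
translate([0, -522, 0]) open_box();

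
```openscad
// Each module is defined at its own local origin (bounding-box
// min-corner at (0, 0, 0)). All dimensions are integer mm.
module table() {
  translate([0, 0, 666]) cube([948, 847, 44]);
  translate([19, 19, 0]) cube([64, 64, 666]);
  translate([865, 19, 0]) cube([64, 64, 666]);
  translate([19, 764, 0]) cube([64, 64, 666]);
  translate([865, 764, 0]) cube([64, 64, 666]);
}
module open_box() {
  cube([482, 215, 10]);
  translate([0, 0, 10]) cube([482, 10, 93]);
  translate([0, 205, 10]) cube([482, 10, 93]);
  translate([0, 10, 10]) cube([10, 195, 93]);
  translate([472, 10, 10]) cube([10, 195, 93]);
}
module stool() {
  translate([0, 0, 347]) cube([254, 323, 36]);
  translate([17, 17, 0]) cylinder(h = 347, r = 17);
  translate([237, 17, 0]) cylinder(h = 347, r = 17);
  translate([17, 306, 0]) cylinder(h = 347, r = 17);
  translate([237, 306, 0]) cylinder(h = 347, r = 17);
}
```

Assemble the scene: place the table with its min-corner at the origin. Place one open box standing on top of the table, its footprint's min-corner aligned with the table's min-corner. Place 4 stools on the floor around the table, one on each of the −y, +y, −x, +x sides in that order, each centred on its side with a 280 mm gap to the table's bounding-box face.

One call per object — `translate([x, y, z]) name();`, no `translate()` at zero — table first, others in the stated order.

table();
translate([0, 0, 710]) open_box();
translate([347, -603, 0]) stool();
translate([347, 1127, 0]) stool();
translate([-534, 262, 0]) stool();
translate([1228, 262, 0]) stool();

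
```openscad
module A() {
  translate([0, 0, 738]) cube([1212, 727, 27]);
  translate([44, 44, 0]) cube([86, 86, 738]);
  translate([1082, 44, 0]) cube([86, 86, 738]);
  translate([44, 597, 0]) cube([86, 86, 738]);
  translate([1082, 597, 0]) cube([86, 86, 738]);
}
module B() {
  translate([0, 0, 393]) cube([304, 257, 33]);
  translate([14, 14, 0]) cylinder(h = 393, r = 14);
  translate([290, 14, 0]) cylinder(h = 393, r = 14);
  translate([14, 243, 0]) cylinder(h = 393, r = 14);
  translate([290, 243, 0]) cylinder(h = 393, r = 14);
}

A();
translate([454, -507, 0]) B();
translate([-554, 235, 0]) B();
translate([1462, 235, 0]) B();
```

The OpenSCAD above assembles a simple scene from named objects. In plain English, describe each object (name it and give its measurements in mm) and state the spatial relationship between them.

A is a table with a 1212×727 mm rectangular top, 27 mm thick, top surface at z = 765 mm, supported by four 86×86 mm square legs, each inset 44 mm from the nearest pair of top edges, running from the floor.

B is a four-legged stool. The seat is a 304×257×33 mm slab whose top surface is at z = 426 mm; four round legs, each 28 mm in diameter, run from the floor (z = 0) to the underside of the seat, each leg's axis is inset half a diameter from the nearest pair of seat edges (so the leg's bounding box is flush with the corner).

Three stools sit around the table at the −y, −x, +x sides.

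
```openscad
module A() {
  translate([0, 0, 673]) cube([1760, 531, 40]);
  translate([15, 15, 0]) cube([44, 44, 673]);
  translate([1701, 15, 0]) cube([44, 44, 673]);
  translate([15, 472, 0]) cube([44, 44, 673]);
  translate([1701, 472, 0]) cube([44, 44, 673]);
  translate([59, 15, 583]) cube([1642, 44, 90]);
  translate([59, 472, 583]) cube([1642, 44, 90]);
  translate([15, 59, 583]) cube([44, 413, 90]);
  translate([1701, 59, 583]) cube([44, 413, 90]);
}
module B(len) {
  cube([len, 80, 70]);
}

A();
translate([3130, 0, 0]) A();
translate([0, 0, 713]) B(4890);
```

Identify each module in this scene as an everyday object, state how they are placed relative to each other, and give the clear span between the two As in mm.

Second table starts at x = 3130; first ends at x = 1760; clear span = 3130 − 1760 = 1370 mm.

A is a table. B is a beam. A beam spans the tops of two tables. The clear span between the two tables is 1370 mm.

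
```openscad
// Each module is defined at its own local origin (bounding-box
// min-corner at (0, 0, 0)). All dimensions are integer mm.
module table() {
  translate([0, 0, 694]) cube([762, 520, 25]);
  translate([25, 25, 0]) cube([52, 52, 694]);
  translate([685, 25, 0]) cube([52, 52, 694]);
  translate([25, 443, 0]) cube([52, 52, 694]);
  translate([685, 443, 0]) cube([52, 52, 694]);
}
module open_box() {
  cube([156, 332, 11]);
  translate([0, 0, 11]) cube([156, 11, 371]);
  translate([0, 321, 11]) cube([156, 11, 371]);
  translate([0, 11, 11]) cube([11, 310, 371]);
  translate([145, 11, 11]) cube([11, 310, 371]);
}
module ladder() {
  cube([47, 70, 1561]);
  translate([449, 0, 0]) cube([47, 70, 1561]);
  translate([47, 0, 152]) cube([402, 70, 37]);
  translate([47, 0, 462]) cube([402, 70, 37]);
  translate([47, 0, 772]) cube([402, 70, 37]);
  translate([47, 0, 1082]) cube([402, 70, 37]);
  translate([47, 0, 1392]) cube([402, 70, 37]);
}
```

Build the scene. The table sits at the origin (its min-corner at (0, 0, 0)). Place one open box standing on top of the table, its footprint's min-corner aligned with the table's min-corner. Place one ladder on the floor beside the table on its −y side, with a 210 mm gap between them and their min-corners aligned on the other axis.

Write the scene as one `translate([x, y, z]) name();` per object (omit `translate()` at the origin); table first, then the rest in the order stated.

table();
translate([0, 0, 719]) open_box();
translate([0, -280, 0]) ladder();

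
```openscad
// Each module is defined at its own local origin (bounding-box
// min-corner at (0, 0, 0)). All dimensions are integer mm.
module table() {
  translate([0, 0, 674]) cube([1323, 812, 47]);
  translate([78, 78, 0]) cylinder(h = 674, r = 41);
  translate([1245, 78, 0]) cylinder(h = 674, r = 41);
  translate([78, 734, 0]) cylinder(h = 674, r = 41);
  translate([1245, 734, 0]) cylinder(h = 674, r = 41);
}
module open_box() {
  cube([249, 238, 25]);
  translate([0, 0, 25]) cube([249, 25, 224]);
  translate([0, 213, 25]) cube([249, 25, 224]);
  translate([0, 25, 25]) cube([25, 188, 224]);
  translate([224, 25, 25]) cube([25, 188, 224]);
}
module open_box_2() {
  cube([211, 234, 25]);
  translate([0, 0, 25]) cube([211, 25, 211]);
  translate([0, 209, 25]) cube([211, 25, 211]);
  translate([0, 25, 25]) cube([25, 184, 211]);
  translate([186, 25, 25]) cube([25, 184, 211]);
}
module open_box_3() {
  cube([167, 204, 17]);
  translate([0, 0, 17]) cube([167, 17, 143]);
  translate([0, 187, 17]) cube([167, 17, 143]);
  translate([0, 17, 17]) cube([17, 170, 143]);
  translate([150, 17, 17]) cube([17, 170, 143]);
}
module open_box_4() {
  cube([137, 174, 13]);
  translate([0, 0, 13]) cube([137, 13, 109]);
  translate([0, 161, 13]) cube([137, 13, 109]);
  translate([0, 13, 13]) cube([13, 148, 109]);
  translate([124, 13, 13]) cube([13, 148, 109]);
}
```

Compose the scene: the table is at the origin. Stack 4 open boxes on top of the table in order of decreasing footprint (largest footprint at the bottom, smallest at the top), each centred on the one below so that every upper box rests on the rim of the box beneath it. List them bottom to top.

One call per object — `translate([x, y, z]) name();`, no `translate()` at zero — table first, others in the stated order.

table();
translate([537, 287, 721]) open_box();
translate([556, 289, 970]) open_box_2();
translate([578, 304, 1206]) open_box_3();
translate([593, 319, 1366]) open_box_4();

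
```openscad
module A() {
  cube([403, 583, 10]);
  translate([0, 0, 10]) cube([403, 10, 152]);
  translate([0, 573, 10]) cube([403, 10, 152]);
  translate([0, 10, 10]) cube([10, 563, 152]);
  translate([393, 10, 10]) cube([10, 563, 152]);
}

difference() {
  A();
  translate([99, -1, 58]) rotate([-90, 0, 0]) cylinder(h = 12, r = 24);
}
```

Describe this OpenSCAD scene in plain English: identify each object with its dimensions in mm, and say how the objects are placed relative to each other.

A is an open storage box with external size 403×583×162 mm and wall thickness 10 mm (the base is also 10 mm thick). The base covers the whole footprint; the four walls stand on the base, with the y-facing walls full-width and the x-facing walls fitting between their inner faces.

The open box has a circular hole of radius 24 mm through its front wall, centred at (x = 99, z = 58).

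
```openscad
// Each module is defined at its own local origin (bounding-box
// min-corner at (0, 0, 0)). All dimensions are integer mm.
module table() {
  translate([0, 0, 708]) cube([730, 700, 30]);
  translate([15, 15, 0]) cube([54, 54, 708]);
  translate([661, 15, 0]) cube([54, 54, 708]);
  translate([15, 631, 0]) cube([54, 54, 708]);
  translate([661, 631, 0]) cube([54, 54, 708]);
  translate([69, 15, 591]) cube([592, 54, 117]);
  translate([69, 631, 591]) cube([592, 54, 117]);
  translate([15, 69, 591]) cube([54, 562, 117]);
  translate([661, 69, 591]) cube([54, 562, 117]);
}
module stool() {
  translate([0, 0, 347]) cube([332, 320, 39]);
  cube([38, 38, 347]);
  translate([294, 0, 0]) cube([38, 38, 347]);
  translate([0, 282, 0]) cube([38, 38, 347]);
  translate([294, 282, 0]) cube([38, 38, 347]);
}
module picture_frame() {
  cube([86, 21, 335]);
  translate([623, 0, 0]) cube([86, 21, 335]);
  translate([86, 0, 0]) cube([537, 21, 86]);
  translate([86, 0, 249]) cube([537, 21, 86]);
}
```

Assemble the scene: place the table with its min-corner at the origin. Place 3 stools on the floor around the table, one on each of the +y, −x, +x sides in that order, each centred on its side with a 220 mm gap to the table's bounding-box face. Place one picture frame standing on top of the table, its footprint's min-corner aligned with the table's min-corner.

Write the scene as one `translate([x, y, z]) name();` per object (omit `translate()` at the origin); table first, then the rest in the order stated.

table();
translate([199, 920, 0]) stool();
translate([-552, 190, 0]) stool();
translate([950, 190, 0]) stool();
translate([0, 0, 738]) picture_frame();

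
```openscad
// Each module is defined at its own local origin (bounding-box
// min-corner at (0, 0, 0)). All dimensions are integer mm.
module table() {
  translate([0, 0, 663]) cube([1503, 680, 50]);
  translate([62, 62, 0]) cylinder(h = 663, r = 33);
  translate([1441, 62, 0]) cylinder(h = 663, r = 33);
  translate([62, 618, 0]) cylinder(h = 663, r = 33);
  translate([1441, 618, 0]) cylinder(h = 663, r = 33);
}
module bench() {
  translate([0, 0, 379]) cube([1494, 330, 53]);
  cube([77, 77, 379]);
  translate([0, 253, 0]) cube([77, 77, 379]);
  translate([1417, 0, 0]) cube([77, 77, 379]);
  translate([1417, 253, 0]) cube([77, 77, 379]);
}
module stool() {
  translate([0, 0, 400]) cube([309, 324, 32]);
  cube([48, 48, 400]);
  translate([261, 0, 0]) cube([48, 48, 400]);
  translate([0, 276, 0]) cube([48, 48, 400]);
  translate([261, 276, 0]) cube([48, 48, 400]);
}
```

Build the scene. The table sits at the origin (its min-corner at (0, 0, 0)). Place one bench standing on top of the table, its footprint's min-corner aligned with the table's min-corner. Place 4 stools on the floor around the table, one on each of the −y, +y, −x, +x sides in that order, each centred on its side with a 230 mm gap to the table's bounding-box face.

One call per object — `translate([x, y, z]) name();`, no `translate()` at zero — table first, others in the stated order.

table();
translate([0, 0, 713]) bench();
translate([597, -554, 0]) stool();
translate([597, 910, 0]) stool();
translate([-539, 178, 0]) stool();
translate([1733, 178, 0]) stool();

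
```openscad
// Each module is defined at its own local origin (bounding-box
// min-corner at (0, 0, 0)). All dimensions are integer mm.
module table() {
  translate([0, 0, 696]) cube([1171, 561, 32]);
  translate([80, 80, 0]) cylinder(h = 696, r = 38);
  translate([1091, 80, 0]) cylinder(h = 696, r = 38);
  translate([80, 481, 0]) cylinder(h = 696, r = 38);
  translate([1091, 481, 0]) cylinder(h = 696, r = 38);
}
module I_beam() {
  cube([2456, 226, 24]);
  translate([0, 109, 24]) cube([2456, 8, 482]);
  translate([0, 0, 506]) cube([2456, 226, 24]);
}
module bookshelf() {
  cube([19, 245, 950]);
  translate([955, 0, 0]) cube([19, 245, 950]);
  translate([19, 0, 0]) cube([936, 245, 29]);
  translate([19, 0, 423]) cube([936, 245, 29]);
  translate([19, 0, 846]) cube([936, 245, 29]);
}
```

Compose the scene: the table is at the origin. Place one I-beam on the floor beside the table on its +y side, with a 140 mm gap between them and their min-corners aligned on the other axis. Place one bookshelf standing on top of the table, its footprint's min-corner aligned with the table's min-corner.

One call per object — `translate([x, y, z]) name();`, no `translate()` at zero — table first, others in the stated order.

table();
translate([0, 701, 0]) I_beam();
translate([0, 0, 728]) bookshelf();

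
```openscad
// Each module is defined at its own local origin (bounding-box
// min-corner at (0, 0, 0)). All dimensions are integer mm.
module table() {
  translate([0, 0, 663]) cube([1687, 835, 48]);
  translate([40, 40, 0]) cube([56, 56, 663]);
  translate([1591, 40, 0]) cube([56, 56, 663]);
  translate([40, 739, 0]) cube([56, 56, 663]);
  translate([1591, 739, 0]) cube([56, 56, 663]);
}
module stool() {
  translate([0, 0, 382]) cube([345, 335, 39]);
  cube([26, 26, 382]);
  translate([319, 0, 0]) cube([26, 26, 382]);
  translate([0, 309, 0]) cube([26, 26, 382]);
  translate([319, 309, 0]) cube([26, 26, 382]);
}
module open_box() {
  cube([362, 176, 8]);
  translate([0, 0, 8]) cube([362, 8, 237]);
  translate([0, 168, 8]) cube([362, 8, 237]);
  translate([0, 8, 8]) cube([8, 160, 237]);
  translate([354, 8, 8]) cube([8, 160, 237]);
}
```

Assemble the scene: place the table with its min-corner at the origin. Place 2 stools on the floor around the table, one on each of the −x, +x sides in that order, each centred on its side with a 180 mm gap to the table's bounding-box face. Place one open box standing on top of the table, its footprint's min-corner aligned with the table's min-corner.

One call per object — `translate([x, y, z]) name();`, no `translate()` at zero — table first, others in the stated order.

table();
translate([-525, 250, 0]) stool();
translate([1867, 250, 0]) stool();
translate([0, 0, 711]) open_box();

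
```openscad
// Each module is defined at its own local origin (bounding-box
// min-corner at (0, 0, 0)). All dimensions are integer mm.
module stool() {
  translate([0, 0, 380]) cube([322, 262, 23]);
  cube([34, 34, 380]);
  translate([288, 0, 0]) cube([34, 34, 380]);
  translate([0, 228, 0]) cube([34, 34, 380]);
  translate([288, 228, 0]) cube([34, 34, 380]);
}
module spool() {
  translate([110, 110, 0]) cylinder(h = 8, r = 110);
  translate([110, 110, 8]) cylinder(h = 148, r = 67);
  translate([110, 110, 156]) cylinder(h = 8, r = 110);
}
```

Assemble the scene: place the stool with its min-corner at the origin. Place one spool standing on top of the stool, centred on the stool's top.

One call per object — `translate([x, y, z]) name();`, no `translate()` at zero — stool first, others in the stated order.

stool();
translate([51, 21, 403]) spool();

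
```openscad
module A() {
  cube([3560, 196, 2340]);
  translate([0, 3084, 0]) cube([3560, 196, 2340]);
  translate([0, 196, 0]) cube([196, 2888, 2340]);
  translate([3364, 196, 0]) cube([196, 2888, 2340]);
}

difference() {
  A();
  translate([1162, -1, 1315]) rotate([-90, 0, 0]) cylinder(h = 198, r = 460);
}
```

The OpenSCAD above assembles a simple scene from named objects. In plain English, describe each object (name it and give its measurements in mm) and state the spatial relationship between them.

A is the wall frame of a small rectangular building: four walls, each 2340 mm tall and 196 mm thick, enclosing a footprint 3560 mm (x) by 3280 mm (y) outside-to-outside, with no floor or roof. The front and back walls (the −y and +y sides) span the full width; the two side walls fit between them.

The house frame has a circular hole of radius 460 mm through its front wall, centred at (x = 1162, z = 1315).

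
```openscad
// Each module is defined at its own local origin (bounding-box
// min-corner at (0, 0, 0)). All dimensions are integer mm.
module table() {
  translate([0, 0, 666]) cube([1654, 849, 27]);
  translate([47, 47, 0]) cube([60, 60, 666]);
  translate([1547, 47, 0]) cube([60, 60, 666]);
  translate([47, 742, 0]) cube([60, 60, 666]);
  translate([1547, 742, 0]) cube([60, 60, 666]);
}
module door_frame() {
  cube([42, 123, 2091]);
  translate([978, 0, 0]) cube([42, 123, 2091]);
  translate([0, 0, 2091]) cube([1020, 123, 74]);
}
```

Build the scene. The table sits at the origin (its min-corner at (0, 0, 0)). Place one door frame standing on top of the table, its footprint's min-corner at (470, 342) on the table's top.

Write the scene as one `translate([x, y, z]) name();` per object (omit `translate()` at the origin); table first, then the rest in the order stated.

table();
translate([470, 342, 693]) door_frame();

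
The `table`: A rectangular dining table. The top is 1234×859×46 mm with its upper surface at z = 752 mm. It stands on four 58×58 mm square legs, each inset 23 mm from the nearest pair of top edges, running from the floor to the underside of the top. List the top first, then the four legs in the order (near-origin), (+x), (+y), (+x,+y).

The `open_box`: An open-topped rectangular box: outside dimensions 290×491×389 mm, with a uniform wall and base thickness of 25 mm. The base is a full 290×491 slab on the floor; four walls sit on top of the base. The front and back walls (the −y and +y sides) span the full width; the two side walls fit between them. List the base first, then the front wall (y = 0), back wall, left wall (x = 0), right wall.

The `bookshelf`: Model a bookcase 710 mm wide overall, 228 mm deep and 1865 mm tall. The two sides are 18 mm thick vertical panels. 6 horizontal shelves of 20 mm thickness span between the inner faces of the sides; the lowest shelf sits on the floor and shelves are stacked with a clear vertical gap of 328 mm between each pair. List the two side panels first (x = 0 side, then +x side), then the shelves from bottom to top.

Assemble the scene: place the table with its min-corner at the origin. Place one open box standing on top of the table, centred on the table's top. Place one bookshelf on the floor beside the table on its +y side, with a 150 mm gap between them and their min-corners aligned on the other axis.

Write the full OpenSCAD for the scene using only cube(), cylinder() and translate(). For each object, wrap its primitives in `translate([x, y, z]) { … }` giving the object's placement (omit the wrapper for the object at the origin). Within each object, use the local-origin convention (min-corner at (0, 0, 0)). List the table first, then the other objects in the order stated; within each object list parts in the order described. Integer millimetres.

translate([0, 0, 706]) cube([1234, 859, 46]);
translate([23, 23, 0]) cube([58, 58, 706]);
translate([1153, 23, 0]) cube([58, 58, 706]);
translate([23, 778, 0]) cube([58, 58, 706]);
translate([1153, 778, 0]) cube([58, 58, 706]);
translate([472, 184, 752]) {
  cube([290, 491, 25]);
  translate([0, 0, 25]) cube([290, 25, 364]);
  translate([0, 466, 25]) cube([290, 25, 364]);
  translate([0, 25, 25]) cube([25, 441, 364]);
  translate([265, 25, 25]) cube([25, 441, 364]);
}
translate([0, 1009, 0]) {
  cube([18, 228, 1865]);
  translate([692, 0, 0]) cube([18, 228, 1865]);
  translate([18, 0, 0]) cube([674, 228, 20]);
  translate([18, 0, 348]) cube([674, 228, 20]);
  translate([18, 0, 696]) cube([674, 228, 20]);
  translate([18, 0, 1044]) cube([674, 228, 20]);
  translate([18, 0, 1392]) cube([674, 228, 20]);
  translate([18, 0, 1740]) cube([674, 228, 20]);
}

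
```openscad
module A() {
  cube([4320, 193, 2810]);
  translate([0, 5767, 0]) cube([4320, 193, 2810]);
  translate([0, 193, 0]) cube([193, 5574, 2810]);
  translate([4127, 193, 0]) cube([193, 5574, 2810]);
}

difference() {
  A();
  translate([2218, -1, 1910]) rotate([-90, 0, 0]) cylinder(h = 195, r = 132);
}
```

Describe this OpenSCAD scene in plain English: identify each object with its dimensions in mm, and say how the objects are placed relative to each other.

A is the wall frame of a small rectangular building: four walls, each 2810 mm tall and 193 mm thick, enclosing a footprint 4320 mm (x) by 5960 mm (y) outside-to-outside, with no floor or roof. The front and back walls (the −y and +y sides) span the full width; the two side walls fit between them.

The house frame has a circular hole of radius 132 mm through its front wall, centred at (x = 2218, z = 1910).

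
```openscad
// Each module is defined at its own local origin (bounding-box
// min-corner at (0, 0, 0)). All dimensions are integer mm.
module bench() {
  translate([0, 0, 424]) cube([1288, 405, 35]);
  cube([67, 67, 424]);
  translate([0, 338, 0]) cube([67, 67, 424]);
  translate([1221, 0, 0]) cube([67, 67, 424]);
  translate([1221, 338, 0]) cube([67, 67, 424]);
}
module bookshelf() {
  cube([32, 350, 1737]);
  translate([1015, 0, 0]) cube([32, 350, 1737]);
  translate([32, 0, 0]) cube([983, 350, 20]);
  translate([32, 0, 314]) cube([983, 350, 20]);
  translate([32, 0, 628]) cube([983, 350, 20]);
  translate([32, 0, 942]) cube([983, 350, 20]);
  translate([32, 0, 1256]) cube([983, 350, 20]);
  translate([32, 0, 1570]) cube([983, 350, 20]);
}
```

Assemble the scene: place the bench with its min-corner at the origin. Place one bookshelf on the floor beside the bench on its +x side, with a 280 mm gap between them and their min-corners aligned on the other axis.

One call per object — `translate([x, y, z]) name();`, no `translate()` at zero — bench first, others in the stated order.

bench();
translate([1568, 0, 0]) bookshelf();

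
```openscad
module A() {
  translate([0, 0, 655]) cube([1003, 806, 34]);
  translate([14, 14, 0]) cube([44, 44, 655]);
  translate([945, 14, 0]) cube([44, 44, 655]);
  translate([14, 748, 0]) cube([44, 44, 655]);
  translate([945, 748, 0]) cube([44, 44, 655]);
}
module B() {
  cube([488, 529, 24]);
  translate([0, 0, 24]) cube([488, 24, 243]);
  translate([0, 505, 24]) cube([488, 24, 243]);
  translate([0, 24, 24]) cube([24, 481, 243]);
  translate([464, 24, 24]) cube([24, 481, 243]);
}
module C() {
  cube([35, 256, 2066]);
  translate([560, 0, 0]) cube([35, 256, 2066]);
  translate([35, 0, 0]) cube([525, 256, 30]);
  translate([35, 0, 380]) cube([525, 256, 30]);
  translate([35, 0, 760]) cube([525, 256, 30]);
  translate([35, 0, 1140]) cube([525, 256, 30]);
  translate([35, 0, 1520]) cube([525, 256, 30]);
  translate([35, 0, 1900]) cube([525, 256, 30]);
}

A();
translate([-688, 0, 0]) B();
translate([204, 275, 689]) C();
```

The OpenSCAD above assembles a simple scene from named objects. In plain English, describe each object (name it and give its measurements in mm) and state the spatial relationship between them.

A is a rectangular dining table. The top is 1003×806×34 mm with its upper surface at z = 689 mm. It stands on four 44×44 mm square legs, each inset 14 mm from the nearest pair of top edges, running from the floor to the underside of the top.

B is an open storage box with external size 488×529×267 mm and wall thickness 24 mm (the base is also 24 mm thick). The base covers the whole footprint; the four walls stand on the base, with the y-facing walls full-width and the x-facing walls fitting between their inner faces.

C is an open bookshelf. Two side panels, each 35 mm thick, 256 mm deep and 2066 mm tall, stand 595 mm apart (outside-to-outside). Between them sit 6 shelves, each 30 mm thick and 256 mm deep, spanning the full gap between the sides. The bottom shelf rests on the floor (its underside at z = 0) and the clear gap between one shelf's top and the next shelf's underside is 350 mm.

The open box is on the floor beside the table on its −x side. The bookshelf is on top of the table, centred.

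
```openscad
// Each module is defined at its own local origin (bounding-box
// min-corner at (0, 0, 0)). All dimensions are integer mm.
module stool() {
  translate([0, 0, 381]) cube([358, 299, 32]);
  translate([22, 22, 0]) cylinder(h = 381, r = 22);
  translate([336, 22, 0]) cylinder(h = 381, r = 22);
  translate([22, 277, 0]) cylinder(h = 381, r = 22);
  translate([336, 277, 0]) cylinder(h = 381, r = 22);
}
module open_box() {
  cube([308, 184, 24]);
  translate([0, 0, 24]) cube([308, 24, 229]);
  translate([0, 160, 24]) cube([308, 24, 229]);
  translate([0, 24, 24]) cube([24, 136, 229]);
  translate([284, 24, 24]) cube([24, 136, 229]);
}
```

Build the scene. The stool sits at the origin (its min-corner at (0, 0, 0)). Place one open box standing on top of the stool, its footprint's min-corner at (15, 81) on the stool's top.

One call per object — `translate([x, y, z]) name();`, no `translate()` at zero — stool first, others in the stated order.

stool();
translate([15, 81, 413]) open_box();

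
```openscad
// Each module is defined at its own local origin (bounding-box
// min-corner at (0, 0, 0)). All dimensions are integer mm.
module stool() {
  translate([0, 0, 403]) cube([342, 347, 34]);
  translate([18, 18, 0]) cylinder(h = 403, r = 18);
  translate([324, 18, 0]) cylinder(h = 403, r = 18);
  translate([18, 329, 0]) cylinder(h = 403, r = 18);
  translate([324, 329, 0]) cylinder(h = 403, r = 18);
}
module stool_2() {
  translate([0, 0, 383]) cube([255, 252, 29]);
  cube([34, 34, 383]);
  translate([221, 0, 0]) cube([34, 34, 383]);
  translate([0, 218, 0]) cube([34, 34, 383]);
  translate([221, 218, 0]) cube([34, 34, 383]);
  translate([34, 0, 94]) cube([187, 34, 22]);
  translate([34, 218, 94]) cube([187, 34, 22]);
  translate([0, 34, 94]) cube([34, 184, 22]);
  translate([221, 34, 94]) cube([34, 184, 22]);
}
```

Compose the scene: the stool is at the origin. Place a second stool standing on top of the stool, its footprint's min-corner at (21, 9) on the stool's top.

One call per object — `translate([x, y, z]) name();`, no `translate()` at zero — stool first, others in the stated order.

stool();
translate([21, 9, 437]) stool_2();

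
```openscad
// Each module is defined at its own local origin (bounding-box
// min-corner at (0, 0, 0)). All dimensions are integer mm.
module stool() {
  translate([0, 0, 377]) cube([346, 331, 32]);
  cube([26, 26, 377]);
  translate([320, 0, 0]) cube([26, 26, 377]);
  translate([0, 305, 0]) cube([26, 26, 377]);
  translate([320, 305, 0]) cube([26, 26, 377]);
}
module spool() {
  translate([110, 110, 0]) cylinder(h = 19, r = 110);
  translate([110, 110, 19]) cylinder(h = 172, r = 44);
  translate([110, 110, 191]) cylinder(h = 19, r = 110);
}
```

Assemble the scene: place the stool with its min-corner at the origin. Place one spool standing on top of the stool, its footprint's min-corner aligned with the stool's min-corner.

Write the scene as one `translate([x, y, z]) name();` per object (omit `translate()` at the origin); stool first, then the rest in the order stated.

stool();
translate([0, 0, 409]) spool();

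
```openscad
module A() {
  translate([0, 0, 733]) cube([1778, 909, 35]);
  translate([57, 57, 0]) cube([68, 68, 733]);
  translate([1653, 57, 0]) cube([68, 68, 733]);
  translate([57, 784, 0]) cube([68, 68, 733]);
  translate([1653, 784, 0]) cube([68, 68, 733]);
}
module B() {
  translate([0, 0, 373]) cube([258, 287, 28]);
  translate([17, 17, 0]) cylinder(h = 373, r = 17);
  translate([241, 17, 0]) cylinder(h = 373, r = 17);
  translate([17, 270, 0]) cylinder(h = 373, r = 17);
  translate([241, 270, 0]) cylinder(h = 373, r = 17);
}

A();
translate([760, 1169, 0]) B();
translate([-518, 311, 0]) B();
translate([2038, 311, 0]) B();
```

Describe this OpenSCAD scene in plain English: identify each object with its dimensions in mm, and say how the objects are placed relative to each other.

A is a table: top 1778 mm (x) × 909 mm (y), 35 mm thick, upper face at z = 768 mm, on four 68×68 mm square legs, each inset 57 mm from the nearest pair of top edges, running from z = 0 to the bottom of the top.

B is a four-legged stool. The seat is a 258×287×28 mm slab whose top surface is at z = 401 mm; four round legs, each 34 mm in diameter, run from the floor (z = 0) to the underside of the seat, each leg's axis is inset half a diameter from the nearest pair of seat edges (so the leg's bounding box is flush with the corner).

Three stools sit around the table at the +y, −x, +x sides.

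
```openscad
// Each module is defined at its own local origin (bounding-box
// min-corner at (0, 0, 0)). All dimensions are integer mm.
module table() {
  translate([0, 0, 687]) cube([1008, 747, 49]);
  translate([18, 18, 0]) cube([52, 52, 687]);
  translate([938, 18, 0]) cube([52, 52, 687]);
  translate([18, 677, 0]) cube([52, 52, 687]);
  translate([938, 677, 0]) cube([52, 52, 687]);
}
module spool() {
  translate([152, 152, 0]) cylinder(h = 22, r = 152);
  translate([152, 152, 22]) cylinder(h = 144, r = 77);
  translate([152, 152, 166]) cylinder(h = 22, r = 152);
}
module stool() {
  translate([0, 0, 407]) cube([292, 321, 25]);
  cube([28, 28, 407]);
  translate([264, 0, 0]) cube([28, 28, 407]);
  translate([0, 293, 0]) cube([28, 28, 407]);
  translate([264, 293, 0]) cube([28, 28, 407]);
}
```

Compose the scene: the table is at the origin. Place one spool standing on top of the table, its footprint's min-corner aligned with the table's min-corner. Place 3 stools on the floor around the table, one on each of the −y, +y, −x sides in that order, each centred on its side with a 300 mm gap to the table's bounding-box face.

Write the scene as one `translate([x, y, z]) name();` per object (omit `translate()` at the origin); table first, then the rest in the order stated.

table();
translate([0, 0, 736]) spool();
translate([358, -621, 0]) stool();
translate([358, 1047, 0]) stool();
translate([-592, 213, 0]) stool();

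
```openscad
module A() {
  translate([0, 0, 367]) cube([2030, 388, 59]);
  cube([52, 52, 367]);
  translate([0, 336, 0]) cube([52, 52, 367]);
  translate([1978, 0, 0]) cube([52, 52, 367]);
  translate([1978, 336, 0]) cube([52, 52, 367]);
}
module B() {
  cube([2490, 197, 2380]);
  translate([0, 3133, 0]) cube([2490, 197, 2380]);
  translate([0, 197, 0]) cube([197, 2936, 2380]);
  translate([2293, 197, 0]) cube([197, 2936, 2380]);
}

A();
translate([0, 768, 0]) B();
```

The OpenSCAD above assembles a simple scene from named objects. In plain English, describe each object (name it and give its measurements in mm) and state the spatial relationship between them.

A is a long wooden bench with a 2030 mm (x) × 388 mm (y) seat, 59 mm thick, its top surface 426 mm above the floor. Four 52 mm square legs at the seat corners, flush with the edges, run from z = 0 to the seat underside.

B is a box-shaped house frame (walls only): outside footprint 2490×3330 mm, wall height 2380 mm, wall thickness 197 mm. The two y-facing walls run the full x-width; the two x-facing walls fit between the inner faces of the y-facing walls.

The house frame is on the floor beside the bench on its +y side.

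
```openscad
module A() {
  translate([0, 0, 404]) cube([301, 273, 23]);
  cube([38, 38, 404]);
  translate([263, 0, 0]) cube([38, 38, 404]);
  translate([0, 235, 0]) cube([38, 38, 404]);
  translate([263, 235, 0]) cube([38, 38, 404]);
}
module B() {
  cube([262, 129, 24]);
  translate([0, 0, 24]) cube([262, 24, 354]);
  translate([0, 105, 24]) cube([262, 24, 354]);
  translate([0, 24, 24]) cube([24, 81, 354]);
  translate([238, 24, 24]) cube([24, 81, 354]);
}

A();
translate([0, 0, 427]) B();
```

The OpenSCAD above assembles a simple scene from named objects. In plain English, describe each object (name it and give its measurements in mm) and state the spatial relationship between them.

A is a simple wooden stool: a rectangular seat 301 mm (x) by 273 mm (y), 23 mm thick, top face at z = 427 mm, on four square legs, each 38×38 mm in cross-section. The legs rest on z = 0, each flush with a corner of the seat.

B is an open-topped rectangular box: outside dimensions 262×129×378 mm, with a uniform wall and base thickness of 24 mm. The base is a full 262×129 slab on the floor; four walls sit on top of the base. The front and back walls (the −y and +y sides) span the full width; the two side walls fit between them.

The open box is on top of the stool.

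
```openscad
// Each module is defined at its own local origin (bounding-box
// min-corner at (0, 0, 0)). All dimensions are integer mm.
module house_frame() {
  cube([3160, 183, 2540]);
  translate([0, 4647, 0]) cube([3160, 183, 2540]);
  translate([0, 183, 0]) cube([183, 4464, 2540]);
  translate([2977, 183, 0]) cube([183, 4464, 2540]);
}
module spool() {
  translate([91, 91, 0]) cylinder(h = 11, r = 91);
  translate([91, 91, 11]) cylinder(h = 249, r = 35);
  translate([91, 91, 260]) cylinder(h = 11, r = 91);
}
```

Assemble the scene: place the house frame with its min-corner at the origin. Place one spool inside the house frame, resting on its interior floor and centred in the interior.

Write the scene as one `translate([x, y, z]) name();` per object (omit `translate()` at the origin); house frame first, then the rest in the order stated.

house_frame();
translate([1489, 2324, 0]) spool();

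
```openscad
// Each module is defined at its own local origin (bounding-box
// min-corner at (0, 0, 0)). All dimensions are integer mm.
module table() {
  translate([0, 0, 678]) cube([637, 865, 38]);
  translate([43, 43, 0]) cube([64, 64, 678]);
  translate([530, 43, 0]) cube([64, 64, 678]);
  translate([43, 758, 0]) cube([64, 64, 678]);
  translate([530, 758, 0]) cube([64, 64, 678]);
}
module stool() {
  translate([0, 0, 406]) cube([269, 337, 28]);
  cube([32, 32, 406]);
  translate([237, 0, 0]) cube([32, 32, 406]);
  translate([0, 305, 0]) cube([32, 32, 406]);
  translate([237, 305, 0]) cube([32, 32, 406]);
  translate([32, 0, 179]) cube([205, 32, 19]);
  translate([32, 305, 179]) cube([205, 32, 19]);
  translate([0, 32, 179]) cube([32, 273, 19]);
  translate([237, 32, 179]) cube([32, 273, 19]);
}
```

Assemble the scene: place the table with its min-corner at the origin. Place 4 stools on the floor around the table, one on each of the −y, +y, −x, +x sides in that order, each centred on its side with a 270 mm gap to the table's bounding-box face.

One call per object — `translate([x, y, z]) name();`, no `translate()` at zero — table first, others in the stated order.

table();
translate([184, -607, 0]) stool();
translate([184, 1135, 0]) stool();
translate([-539, 264, 0]) stool();
translate([907, 264, 0]) stool();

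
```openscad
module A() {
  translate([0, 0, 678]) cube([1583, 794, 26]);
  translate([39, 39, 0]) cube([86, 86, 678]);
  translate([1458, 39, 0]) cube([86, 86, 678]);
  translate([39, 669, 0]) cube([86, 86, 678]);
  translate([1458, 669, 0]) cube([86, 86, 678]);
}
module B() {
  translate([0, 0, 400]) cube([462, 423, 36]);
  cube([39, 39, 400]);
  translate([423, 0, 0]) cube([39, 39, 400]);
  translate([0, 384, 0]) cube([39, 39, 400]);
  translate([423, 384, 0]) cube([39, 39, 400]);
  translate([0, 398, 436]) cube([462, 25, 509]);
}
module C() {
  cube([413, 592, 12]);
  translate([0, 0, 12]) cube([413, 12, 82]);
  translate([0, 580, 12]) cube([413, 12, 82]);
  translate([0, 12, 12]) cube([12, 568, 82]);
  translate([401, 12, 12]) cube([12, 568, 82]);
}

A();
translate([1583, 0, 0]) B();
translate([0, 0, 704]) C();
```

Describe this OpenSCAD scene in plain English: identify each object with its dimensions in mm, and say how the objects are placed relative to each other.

A is a table: top 1583 mm (x) × 794 mm (y), 26 mm thick, upper face at z = 704 mm, on four 86×86 mm square legs, each inset 39 mm from the nearest pair of top edges, running from z = 0 to the bottom of the top.

B is a chair: 462×423 mm seat, 36 mm thick, top at z = 436 mm, on four 39 mm square corner legs flush with the seat edges. A 25 mm thick backrest slab spans the full seat width, extending 509 mm above the seat top, its back face flush with the seat's +y edge.

C is an open storage box with external size 413×592×94 mm and wall thickness 12 mm (the base is also 12 mm thick). The base covers the whole footprint; the four walls stand on the base, with the y-facing walls full-width and the x-facing walls fitting between their inner faces.

The chair is against the table's +x side, with their −y faces flush. The open box is on top of the table.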